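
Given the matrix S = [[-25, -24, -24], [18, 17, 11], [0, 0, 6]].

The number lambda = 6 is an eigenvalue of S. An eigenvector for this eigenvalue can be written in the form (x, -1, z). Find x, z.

0, 1

We need (S - 6I)v = 0.
S - 6I = [[-31, -24, -24], [18, 11, 11], [0, 0, 0]].
Row 1: (-31)·x + (-24)·-1 + (-24)·z = 0
Row 2: (18)·x + (11)·-1 + (11)·z = 0
Row 3: (0)·x + (0)·-1 + (0)·z = 0
Solving gives x = 0, z = 1.
Check: S·(0, -1, 1) = (0, -6, 6) = 6·(0, -1, 1).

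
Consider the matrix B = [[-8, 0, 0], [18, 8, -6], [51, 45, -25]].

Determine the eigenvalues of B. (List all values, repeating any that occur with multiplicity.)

The characteristic polynomial is p(lambda) = det(lambda·I - B).
Cofactor expansion gives p(lambda) = lambda^3 + 25·lambda^2 + 206·lambda + 560.
Rational-root test: lambda = -8 gives p(-8) = 0.
Dividing by (lambda + 8) leaves lambda^2 + 17·lambda + 70.
The quadratic factors as (lambda + 10)·(lambda + 7).
Eigenvalues: -10, -8, -7.

-10, -8, -7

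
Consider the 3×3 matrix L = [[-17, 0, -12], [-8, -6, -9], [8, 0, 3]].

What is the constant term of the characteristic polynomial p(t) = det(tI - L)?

p(0) = det(0·I − L) = det(−L) = (−1)^3·det(L).
det(L) = -270, so p(0) = 270.

270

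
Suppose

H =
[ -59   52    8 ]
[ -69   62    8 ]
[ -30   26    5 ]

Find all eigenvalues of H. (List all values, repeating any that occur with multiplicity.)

The characteristic polynomial is p(λ) = det(λI - H).
Expanding the 3×3 determinant: p(λ) = λ^3 - 8λ^2 - 23λ + 30.
Rational-root test: λ = -3 gives p(-3) = 0.
Dividing by (λ + 3) leaves λ^2 - 11λ + 10.
The quadratic factors as (λ - 1)·(λ - 10).
Eigenvalues: -3, 1, 10.

-3, 1, 10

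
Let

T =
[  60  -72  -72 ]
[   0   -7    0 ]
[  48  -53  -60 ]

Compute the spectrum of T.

-12, -7, 12

The characteristic polynomial is p(λ) = det(λI - T).
Expanding along the first row, p(λ) = λ^3 + 7λ^2 - 144λ - 1008.
Rational-root test: λ = -12 gives p(-12) = 0.
Factor out (λ + 12): p(λ) = (λ + 12)·(λ^2 - 5λ - 84).
The quadratic factors as (λ + 7)·(λ - 12).
Eigenvalues: -12, -7, 12.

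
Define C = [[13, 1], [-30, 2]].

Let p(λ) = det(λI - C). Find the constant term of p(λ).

p(λ) = λ^2 - 15λ + 56.
The constant term is 56.

56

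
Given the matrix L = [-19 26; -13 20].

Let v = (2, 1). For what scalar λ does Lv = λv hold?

Compute Lv: L·(2, 1) = (-12, -6).
Since Lv = λv, compare component 1: -12 = λ·2, so λ = -6.

-6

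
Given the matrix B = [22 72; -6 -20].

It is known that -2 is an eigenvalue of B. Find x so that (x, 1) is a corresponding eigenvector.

-3

We need (B + 2I)v = 0.
B + 2I = [[24, 72], [-6, -18]].
Row 1: (24)·x + (72)·1 = 0
Row 2: (-6)·x + (-18)·1 = 0
Solving gives x = -3.
Check: B·(-3, 1) = (6, -2) = -2·(-3, 1).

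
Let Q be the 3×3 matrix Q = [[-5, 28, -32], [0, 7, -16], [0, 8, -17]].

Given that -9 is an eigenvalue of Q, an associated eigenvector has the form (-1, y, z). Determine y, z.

We need (Q + 9I)v = 0.
Q + 9I = [[4, 28, -32], [0, 16, -16], [0, 8, -8]].
Row 1: (4)·-1 + (28)·y + (-32)·z = 0
Row 2: (0)·-1 + (16)·y + (-16)·z = 0
Row 3: (0)·-1 + (8)·y + (-8)·z = 0
Solving gives y = -1, z = -1.
Check: Q·(-1, -1, -1) = (9, 9, 9) = -9·(-1, -1, -1).

-1, -1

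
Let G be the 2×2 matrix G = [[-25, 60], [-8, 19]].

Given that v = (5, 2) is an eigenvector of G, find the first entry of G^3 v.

First find the eigenvalue: Gv = (-5, -2) = -1·(5, 2), so λ = -1.
Then G^3 v = λ^3·v = (-1)^3·(5, 2) = -1·(5, 2) = (-5, -2).

-5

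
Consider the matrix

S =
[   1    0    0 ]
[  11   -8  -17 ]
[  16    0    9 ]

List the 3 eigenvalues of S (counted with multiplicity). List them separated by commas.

Compute the characteristic polynomial p(r) = det(rI - S).
Expanding along the first row, p(r) = r^3 - 2r^2 - 71r + 72.
Try r = -8: p(-8) = 0, so -8 is a root.
Dividing by (r + 8) leaves r^2 - 10r + 9.
The quadratic factors as (r - 1)·(r - 9).
Eigenvalues: -8, 1, 9.

-8, 1, 9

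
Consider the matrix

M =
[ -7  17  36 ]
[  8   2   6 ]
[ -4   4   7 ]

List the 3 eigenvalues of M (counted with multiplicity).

-5, -3, 10

The characteristic polynomial is p(r) = det(rI - M).
Cofactor expansion gives p(r) = r^3 - 2r^2 - 65r - 150.
Try r = -5: p(-5) = 0, so -5 is a root.
Factor out (r + 5): p(r) = (r + 5)·(r^2 - 7r - 30).
The quadratic factors as (r + 3)·(r - 10).
Eigenvalues: -5, -3, 10.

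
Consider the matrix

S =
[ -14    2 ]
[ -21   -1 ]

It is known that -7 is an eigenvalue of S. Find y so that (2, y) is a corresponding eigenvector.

We need (S + 7I)v = 0.
S + 7I = [[-7, 2], [-21, 6]].
Row 1: (-7)·2 + (2)·y = 0
Row 2: (-21)·2 + (6)·y = 0
Solving gives y = 7.
Check: S·(2, 7) = (-14, -49) = -7·(2, 7).

7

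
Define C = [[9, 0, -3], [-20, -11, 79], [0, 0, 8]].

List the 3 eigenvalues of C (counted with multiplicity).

-11, 8, 9

Compute the characteristic polynomial p(lambda) = det(lambda·I - C).
Expanding along the first row, p(lambda) = lambda^3 - 6·lambda^2 - 115·lambda + 792.
Since p(8) = 0, lambda = 8 is a root.
Dividing by (lambda - 8) leaves lambda^2 + 2·lambda - 99.
The quadratic factors as (lambda + 11)·(lambda - 9).
Eigenvalues: -11, 8, 9.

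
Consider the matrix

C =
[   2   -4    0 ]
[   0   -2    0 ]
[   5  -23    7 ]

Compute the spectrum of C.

Set up det(sI - C) = 0.
Expanding the 3×3 determinant: p(s) = s^3 - 7s^2 - 4s + 28.
Rational-root test: s = 2 gives p(2) = 0.
Factor out (s - 2): p(s) = (s - 2)·(s^2 - 5s - 14).
The quadratic factors as (s + 2)·(s - 7).
Eigenvalues: -2, 2, 7.

-2, 2, 7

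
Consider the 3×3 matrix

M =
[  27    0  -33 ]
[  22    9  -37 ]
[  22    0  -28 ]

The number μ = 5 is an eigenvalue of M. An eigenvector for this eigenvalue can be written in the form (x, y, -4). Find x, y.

-6, -4

We need (M - 5I)v = 0.
M - 5I = [[22, 0, -33], [22, 4, -37], [22, 0, -33]].
Row 1: (22)·x + (0)·y + (-33)·-4 = 0
Row 2: (22)·x + (4)·y + (-37)·-4 = 0
Row 3: (22)·x + (0)·y + (-33)·-4 = 0
Solving gives x = -6, y = -4.
Check: M·(-6, -4, -4) = (-30, -20, -20) = 5·(-6, -4, -4).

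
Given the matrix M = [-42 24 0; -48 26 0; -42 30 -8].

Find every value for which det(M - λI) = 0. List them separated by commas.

-10, -8, -6

Set up det(tI - M) = 0.
Expanding the 3×3 determinant: p(t) = t^3 + 24t^2 + 188t + 480.
Try t = -6: p(-6) = 0, so -6 is a root.
Factor out (t + 6): p(t) = (t + 6)·(t^2 + 18t + 80).
The quadratic factors as (t + 10)·(t + 8).
Eigenvalues: -10, -8, -6.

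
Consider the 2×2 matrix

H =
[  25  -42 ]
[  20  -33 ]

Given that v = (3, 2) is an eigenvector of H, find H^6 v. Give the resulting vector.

(2187, 1458)

First find the eigenvalue: Hv = (-9, -6) = -3·(3, 2), so λ = -3.
Then H^6 v = λ^6·v = (-3)^6·(3, 2) = 729·(3, 2) = (2187, 1458).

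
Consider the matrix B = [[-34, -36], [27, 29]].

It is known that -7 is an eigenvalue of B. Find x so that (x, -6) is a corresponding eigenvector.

We need (B + 7I)v = 0.
B + 7I = [[-27, -36], [27, 36]].
Row 1: (-27)·x + (-36)·-6 = 0
Row 2: (27)·x + (36)·-6 = 0
Solving gives x = 8.
Check: B·(8, -6) = (-56, 42) = -7·(8, -6).

8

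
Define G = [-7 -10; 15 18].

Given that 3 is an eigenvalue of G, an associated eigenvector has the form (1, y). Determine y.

We need (G - 3I)v = 0.
G - 3I = [[-10, -10], [15, 15]].
Row 1: (-10)·1 + (-10)·y = 0
Row 2: (15)·1 + (15)·y = 0
Solving gives y = -1.
Check: G·(1, -1) = (3, -3) = 3·(1, -1).

-1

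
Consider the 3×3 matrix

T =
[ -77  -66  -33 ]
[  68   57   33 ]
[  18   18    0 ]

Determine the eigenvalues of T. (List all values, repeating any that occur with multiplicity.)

Set up det(tI - T) = 0.
Cofactor expansion gives p(t) = t^3 + 20t^2 + 99t.
Rational-root test: t = 0 gives p(0) = 0.
Dividing by t leaves t^2 + 20t + 99.
The quadratic factors as (t + 11)·(t + 9).
Eigenvalues: -11, -9, 0.

-11, -9, 0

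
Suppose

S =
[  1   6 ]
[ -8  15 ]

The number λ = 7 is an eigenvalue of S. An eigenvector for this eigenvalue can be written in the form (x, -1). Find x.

We need (S - 7I)v = 0.
S - 7I = [[-6, 6], [-8, 8]].
Row 1: (-6)·x + (6)·-1 = 0
Row 2: (-8)·x + (8)·-1 = 0
Solving gives x = -1.
Check: S·(-1, -1) = (-7, -7) = 7·(-1, -1).

-1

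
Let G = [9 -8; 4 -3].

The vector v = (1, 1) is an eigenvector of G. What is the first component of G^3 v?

First find the eigenvalue: Gv = (1, 1) = 1·(1, 1), so λ = 1.
Then G^3 v = λ^3·v = 1^3·(1, 1) = 1·(1, 1) = (1, 1).

1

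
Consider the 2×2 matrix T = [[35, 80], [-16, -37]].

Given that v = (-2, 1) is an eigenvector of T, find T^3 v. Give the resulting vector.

(250, -125)

First find the eigenvalue: Tv = (10, -5) = -5·(-2, 1), so λ = -5.
Then T^3 v = λ^3·v = (-5)^3·(-2, 1) = -125·(-2, 1) = (250, -125).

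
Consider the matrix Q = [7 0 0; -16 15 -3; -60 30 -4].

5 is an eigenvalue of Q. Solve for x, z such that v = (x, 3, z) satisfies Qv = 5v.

0, 10

We need (Q - 5I)v = 0.
Q - 5I = [[2, 0, 0], [-16, 10, -3], [-60, 30, -9]].
Row 1: (2)·x + (0)·3 + (0)·z = 0
Row 2: (-16)·x + (10)·3 + (-3)·z = 0
Row 3: (-60)·x + (30)·3 + (-9)·z = 0
Solving gives x = 0, z = 10.
Check: Q·(0, 3, 10) = (0, 15, 50) = 5·(0, 3, 10).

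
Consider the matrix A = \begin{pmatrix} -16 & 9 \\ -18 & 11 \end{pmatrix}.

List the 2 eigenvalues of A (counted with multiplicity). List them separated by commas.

-7, 2

det(A - sI) = (-16 - s)(11 - s) - (9)·(-18) = s^2 + 5s - 14.
This factors as (s + 7)·(s - 2) = 0.
Eigenvalues: -7, 2.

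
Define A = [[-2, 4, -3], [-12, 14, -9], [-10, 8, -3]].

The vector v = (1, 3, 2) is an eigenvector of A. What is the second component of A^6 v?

12288

First find the eigenvalue: Av = (4, 12, 8) = 4·(1, 3, 2), so λ = 4.
Then A^6 v = λ^6·v = 4^6·(1, 3, 2) = 4096·(1, 3, 2) = (4096, 12288, 8192).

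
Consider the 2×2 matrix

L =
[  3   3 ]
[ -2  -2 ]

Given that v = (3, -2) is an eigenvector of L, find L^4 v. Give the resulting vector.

First find the eigenvalue: Lv = (3, -2) = 1·(3, -2), so λ = 1.
Then L^4 v = λ^4·v = 1^4·(3, -2) = 1·(3, -2) = (3, -2).

(3, -2)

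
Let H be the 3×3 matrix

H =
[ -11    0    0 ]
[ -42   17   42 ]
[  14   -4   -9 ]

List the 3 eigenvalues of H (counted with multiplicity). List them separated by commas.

-11, 3, 5

Set up det(λI - H) = 0.
Cofactor expansion gives p(λ) = λ^3 + 3λ^2 - 73λ + 165.
Rational-root test: λ = 3 gives p(3) = 0.
Dividing by (λ - 3) leaves λ^2 + 6λ - 55.
The quadratic factors as (λ + 11)·(λ - 5).
Eigenvalues: -11, 3, 5.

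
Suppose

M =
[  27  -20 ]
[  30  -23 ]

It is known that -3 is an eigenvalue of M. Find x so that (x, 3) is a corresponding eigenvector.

We need (M + 3I)v = 0.
M + 3I = [[30, -20], [30, -20]].
Row 1: (30)·x + (-20)·3 = 0
Row 2: (30)·x + (-20)·3 = 0
Solving gives x = 2.
Check: M·(2, 3) = (-6, -9) = -3·(2, 3).

2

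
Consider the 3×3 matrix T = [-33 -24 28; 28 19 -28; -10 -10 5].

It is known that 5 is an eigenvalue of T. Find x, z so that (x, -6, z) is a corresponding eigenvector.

We need (T - 5I)v = 0.
T - 5I = [[-38, -24, 28], [28, 14, -28], [-10, -10, 0]].
Row 1: (-38)·x + (-24)·-6 + (28)·z = 0
Row 2: (28)·x + (14)·-6 + (-28)·z = 0
Row 3: (-10)·x + (-10)·-6 + (0)·z = 0
Solving gives x = 6, z = 3.
Check: T·(6, -6, 3) = (30, -30, 15) = 5·(6, -6, 3).

6, 3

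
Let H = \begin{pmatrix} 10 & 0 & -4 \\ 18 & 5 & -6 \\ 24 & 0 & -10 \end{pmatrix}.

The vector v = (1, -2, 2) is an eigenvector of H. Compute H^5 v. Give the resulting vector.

(32, -64, 64)

First find the eigenvalue: Hv = (2, -4, 4) = 2·(1, -2, 2), so λ = 2.
Then H^5 v = λ^5·v = 2^5·(1, -2, 2) = 32·(1, -2, 2) = (32, -64, 64).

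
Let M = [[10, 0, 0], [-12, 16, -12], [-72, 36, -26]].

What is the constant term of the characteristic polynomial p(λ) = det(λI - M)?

-160

p(0) = det(0·I − M) = det(−M) = (−1)^3·det(M).
det(M) = 160, so p(0) = -160.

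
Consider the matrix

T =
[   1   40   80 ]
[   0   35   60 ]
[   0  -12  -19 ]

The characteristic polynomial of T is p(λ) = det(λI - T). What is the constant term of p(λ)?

-55

p(λ) = λ^3 - 17λ^2 + 71λ - 55.
The constant term is -55.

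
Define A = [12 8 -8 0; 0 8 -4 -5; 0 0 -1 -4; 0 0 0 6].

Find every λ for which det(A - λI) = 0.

A is upper triangular, so its eigenvalues are the diagonal entries.
Diagonal: 12, 8, -1, 6.

-1, 6, 8, 12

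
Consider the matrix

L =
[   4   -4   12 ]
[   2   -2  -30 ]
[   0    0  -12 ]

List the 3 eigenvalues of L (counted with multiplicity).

Compute the characteristic polynomial p(λ) = det(λI - L).
Cofactor expansion gives p(λ) = λ^3 + 10λ^2 - 24λ.
Rational-root test: λ = 2 gives p(2) = 0.
Dividing by (λ - 2) leaves λ^2 + 12λ.
The quadratic factors as (λ + 12)·λ.
Eigenvalues: -12, 0, 2.

-12, 0, 2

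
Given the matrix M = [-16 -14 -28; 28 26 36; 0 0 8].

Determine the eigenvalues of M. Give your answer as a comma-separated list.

-2, 8, 12

Compute the characteristic polynomial p(lambda) = det(lambda·I - M).
Expanding the 3×3 determinant: p(lambda) = lambda^3 - 18·lambda^2 + 56·lambda + 192.
Rational-root test: lambda = -2 gives p(-2) = 0.
Factor out (lambda + 2): p(lambda) = (lambda + 2)·(lambda^2 - 20·lambda + 96).
The quadratic factors as (lambda - 8)·(lambda - 12).
Eigenvalues: -2, 8, 12.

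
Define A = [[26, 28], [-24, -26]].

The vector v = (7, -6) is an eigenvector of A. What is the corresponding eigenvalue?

2

Compute Av: A·(7, -6) = (14, -12).
Since Av = λv, compare component 1: 14 = λ·7, so λ = 2.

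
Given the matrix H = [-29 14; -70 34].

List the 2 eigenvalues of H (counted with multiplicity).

det(H - sI) = (-29 - s)(34 - s) - (14)·(-70) = s^2 - 5s - 6.
This factors as (s + 1)·(s - 6) = 0.
Eigenvalues: -1, 6.

-1, 6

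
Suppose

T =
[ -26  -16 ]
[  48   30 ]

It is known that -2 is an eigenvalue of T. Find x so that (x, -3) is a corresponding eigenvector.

2

We need (T + 2I)v = 0.
T + 2I = [[-24, -16], [48, 32]].
Row 1: (-24)·x + (-16)·-3 = 0
Row 2: (48)·x + (32)·-3 = 0
Solving gives x = 2.
Check: T·(2, -3) = (-4, 6) = -2·(2, -3).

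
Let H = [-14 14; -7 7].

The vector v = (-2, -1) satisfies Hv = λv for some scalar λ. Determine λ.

-7

Compute Hv: H·(-2, -1) = (14, 7).
Since Hv = λv, compare component 1: 14 = λ·-2, so λ = -7.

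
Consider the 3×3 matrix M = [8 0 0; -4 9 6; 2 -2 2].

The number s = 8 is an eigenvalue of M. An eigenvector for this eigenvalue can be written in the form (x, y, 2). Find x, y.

We need (M - 8I)v = 0.
M - 8I = [[0, 0, 0], [-4, 1, 6], [2, -2, -6]].
Row 1: (0)·x + (0)·y + (0)·2 = 0
Row 2: (-4)·x + (1)·y + (6)·2 = 0
Row 3: (2)·x + (-2)·y + (-6)·2 = 0
Solving gives x = 2, y = -4.
Check: M·(2, -4, 2) = (16, -32, 16) = 8·(2, -4, 2).

2, -4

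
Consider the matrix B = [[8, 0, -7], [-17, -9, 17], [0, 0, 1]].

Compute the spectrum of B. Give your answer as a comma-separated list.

-9, 1, 8

Compute the characteristic polynomial p(t) = det(tI - B).
Expanding along the first row, p(t) = t^3 - 73t + 72.
Rational-root test: t = 8 gives p(8) = 0.
Dividing by (t - 8) leaves t^2 + 8t - 9.
The quadratic factors as (t + 9)·(t - 1).
Eigenvalues: -9, 1, 8.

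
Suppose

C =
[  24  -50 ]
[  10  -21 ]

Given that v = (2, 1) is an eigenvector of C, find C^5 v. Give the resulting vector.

(-2, -1)

First find the eigenvalue: Cv = (-2, -1) = -1·(2, 1), so λ = -1.
Then C^5 v = λ^5·v = (-1)^5·(2, 1) = -1·(2, 1) = (-2, -1).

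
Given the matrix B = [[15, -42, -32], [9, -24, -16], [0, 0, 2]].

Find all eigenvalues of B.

Compute the characteristic polynomial p(r) = det(rI - B).
Expanding the 3×3 determinant: p(r) = r^3 + 7r^2 - 36.
Try r = 2: p(2) = 0, so 2 is a root.
Factor out (r - 2): p(r) = (r - 2)·(r^2 + 9r + 18).
The quadratic factors as (r + 6)·(r + 3).
Eigenvalues: -6, -3, 2.

-6, -3, 2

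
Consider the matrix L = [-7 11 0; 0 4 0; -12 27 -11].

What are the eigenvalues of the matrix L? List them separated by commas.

Compute the characteristic polynomial p(s) = det(sI - L).
Expanding along the first row, p(s) = s^3 + 14s^2 + 5s - 308.
Try s = 4: p(4) = 0, so 4 is a root.
Factor out (s - 4): p(s) = (s - 4)·(s^2 + 18s + 77).
The quadratic factors as (s + 11)·(s + 7).
Eigenvalues: -11, -7, 4.

-11, -7, 4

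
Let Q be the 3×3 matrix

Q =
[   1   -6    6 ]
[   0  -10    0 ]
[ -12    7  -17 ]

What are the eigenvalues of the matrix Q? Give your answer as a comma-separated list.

Compute the characteristic polynomial p(lambda) = det(lambda·I - Q).
Expanding along the first row, p(lambda) = lambda^3 + 26·lambda^2 + 215·lambda + 550.
Try lambda = -11: p(-11) = 0, so -11 is a root.
Factor out (lambda + 11): p(lambda) = (lambda + 11)·(lambda^2 + 15·lambda + 50).
The quadratic factors as (lambda + 10)·(lambda + 5).
Eigenvalues: -11, -10, -5.

-11, -10, -5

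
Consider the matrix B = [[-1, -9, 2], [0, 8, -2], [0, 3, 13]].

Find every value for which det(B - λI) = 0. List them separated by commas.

Compute the characteristic polynomial p(t) = det(tI - B).
Cofactor expansion gives p(t) = t^3 - 20t^2 + 89t + 110.
Since p(11) = 0, t = 11 is a root.
Dividing by (t - 11) leaves t^2 - 9t - 10.
The quadratic factors as (t + 1)·(t - 10).
Eigenvalues: -1, 10, 11.

-1, 10, 11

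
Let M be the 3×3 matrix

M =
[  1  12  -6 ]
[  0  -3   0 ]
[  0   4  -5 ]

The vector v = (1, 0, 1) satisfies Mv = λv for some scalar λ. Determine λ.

Compute Mv: M·(1, 0, 1) = (-5, 0, -5).
Since Mv = λv, compare component 1: -5 = λ·1, so λ = -5.

-5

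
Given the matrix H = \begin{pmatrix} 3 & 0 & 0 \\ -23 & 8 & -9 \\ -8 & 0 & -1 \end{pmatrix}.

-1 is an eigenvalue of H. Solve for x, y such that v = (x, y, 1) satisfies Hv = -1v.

0, 1

We need (H + 1I)v = 0.
H + 1I = [[4, 0, 0], [-23, 9, -9], [-8, 0, 0]].
Row 1: (4)·x + (0)·y + (0)·1 = 0
Row 2: (-23)·x + (9)·y + (-9)·1 = 0
Row 3: (-8)·x + (0)·y + (0)·1 = 0
Solving gives x = 0, y = 1.
Check: H·(0, 1, 1) = (0, -1, -1) = -1·(0, 1, 1).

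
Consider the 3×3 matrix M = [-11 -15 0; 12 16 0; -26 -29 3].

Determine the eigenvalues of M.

Compute the characteristic polynomial p(μ) = det(μI - M).
Cofactor expansion gives p(μ) = μ^3 - 8μ^2 + 19μ - 12.
Since p(1) = 0, μ = 1 is a root.
Dividing by (μ - 1) leaves μ^2 - 7μ + 12.
The quadratic factors as (μ - 3)·(μ - 4).
Eigenvalues: 1, 3, 4.

1, 3, 4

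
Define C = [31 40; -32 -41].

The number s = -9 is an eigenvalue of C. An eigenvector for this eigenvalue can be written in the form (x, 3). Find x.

-3

We need (C + 9I)v = 0.
C + 9I = [[40, 40], [-32, -32]].
Row 1: (40)·x + (40)·3 = 0
Row 2: (-32)·x + (-32)·3 = 0
Solving gives x = -3.
Check: C·(-3, 3) = (27, -27) = -9·(-3, 3).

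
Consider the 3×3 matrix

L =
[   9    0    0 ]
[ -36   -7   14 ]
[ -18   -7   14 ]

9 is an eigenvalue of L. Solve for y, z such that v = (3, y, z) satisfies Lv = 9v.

We need (L - 9I)v = 0.
L - 9I = [[0, 0, 0], [-36, -16, 14], [-18, -7, 5]].
Row 1: (0)·3 + (0)·y + (0)·z = 0
Row 2: (-36)·3 + (-16)·y + (14)·z = 0
Row 3: (-18)·3 + (-7)·y + (5)·z = 0
Solving gives y = -12, z = -6.
Check: L·(3, -12, -6) = (27, -108, -54) = 9·(3, -12, -6).

-12, -6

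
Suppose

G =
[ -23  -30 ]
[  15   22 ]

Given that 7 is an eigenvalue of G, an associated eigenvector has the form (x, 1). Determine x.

We need (G - 7I)v = 0.
G - 7I = [[-30, -30], [15, 15]].
Row 1: (-30)·x + (-30)·1 = 0
Row 2: (15)·x + (15)·1 = 0
Solving gives x = -1.
Check: G·(-1, 1) = (-7, 7) = 7·(-1, 1).

-1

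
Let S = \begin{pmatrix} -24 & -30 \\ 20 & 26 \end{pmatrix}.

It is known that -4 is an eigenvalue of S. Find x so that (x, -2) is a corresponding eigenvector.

We need (S + 4I)v = 0.
S + 4I = [[-20, -30], [20, 30]].
Row 1: (-20)·x + (-30)·-2 = 0
Row 2: (20)·x + (30)·-2 = 0
Solving gives x = 3.
Check: S·(3, -2) = (-12, 8) = -4·(3, -2).

3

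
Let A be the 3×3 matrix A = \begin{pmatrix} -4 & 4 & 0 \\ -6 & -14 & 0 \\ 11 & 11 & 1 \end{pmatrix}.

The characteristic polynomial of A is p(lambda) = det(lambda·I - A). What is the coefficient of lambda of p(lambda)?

62

p(lambda) = lambda^3 + 17·lambda^2 + 62·lambda - 80.
The coefficient of lambda is 62.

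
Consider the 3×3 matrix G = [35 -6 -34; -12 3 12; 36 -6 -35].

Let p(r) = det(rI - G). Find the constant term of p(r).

3

p(r) = r^3 - 3r^2 - r + 3.
The constant term is 3.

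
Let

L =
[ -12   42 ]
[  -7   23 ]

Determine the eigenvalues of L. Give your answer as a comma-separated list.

2, 9

det(L - rI) = (-12 - r)(23 - r) - (42)·(-7) = r^2 - 11r + 18.
This factors as (r - 2)·(r - 9) = 0.
Eigenvalues: 2, 9.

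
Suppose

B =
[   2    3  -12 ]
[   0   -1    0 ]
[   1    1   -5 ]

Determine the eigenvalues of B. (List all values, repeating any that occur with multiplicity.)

-2, -1, -1

Compute the characteristic polynomial p(μ) = det(μI - B).
Expanding along the first row, p(μ) = μ^3 + 4μ^2 + 5μ + 2.
Try μ = -1: p(-1) = 0, so -1 is a root.
Dividing by (μ + 1) leaves μ^2 + 3μ + 2.
The quadratic factors as (μ + 2)·(μ + 1).
Eigenvalues: -2, -1, -1.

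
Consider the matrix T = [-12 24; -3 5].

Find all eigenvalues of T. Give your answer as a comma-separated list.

-4, -3

det(T - λI) = (-12 - λ)(5 - λ) - (24)·(-3) = λ^2 + 7λ + 12.
This factors as (λ + 4)·(λ + 3) = 0.
Eigenvalues: -4, -3.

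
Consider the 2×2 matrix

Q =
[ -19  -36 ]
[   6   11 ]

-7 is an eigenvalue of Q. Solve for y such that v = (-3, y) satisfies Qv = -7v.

1

We need (Q + 7I)v = 0.
Q + 7I = [[-12, -36], [6, 18]].
Row 1: (-12)·-3 + (-36)·y = 0
Row 2: (6)·-3 + (18)·y = 0
Solving gives y = 1.
Check: Q·(-3, 1) = (21, -7) = -7·(-3, 1).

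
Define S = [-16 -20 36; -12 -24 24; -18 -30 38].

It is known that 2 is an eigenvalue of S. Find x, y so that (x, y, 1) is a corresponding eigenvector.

We need (S - 2I)v = 0.
S - 2I = [[-18, -20, 36], [-12, -26, 24], [-18, -30, 36]].
Row 1: (-18)·x + (-20)·y + (36)·1 = 0
Row 2: (-12)·x + (-26)·y + (24)·1 = 0
Row 3: (-18)·x + (-30)·y + (36)·1 = 0
Solving gives x = 2, y = 0.
Check: S·(2, 0, 1) = (4, 0, 2) = 2·(2, 0, 1).

2, 0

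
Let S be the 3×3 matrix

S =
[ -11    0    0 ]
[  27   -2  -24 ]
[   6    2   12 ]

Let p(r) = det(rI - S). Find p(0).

p(0) = det(0·I − S) = det(−S) = (−1)^3·det(S).
det(S) = -264, so p(0) = 264.

264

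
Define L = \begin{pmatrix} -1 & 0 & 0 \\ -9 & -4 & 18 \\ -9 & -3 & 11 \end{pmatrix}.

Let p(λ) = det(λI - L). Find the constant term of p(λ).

10

p(λ) = λ^3 - 6λ^2 + 3λ + 10.
The constant term is 10.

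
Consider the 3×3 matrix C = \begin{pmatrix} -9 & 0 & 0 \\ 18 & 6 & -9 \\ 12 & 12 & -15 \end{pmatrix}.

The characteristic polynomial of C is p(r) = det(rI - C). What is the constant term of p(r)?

p(r) = r^3 + 18r^2 + 99r + 162.
The constant term is 162.

162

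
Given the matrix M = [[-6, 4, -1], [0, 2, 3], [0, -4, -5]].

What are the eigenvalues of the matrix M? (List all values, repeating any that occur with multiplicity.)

The characteristic polynomial is p(λ) = det(λI - M).
Expanding along the first row, p(λ) = λ^3 + 9λ^2 + 20λ + 12.
Rational-root test: λ = -6 gives p(-6) = 0.
Dividing by (λ + 6) leaves λ^2 + 3λ + 2.
The quadratic factors as (λ + 2)·(λ + 1).
Eigenvalues: -6, -2, -1.

-6, -2, -1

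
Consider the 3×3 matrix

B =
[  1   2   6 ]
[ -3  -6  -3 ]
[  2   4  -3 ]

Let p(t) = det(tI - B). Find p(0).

p(0) = det(0·I − B) = det(−B) = (−1)^3·det(B).
det(B) = 0, so p(0) = 0.

0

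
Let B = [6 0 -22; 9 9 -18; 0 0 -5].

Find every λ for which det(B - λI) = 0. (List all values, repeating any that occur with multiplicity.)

Set up det(μI - B) = 0.
Cofactor expansion gives p(μ) = μ^3 - 10μ^2 - 21μ + 270.
Since p(6) = 0, μ = 6 is a root.
Dividing by (μ - 6) leaves μ^2 - 4μ - 45.
The quadratic factors as (μ + 5)·(μ - 9).
Eigenvalues: -5, 6, 9.

-5, 6, 9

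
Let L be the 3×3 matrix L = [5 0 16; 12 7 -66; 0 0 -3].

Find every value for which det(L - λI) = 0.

Set up det(λI - L) = 0.
Expanding the 3×3 determinant: p(λ) = λ^3 - 9λ^2 - λ + 105.
Since p(-3) = 0, λ = -3 is a root.
Dividing by (λ + 3) leaves λ^2 - 12λ + 35.
The quadratic factors as (λ - 5)·(λ - 7).
Eigenvalues: -3, 5, 7.

-3, 5, 7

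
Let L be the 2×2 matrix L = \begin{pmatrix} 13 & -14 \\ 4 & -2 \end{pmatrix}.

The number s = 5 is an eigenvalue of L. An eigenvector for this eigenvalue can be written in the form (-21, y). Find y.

We need (L - 5I)v = 0.
L - 5I = [[8, -14], [4, -7]].
Row 1: (8)·-21 + (-14)·y = 0
Row 2: (4)·-21 + (-7)·y = 0
Solving gives y = -12.
Check: L·(-21, -12) = (-105, -60) = 5·(-21, -12).

-12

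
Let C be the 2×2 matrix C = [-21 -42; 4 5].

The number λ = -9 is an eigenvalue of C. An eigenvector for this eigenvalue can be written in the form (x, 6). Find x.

-21

We need (C + 9I)v = 0.
C + 9I = [[-12, -42], [4, 14]].
Row 1: (-12)·x + (-42)·6 = 0
Row 2: (4)·x + (14)·6 = 0
Solving gives x = -21.
Check: C·(-21, 6) = (189, -54) = -9·(-21, 6).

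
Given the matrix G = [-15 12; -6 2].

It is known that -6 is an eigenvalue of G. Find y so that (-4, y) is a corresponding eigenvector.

-3

We need (G + 6I)v = 0.
G + 6I = [[-9, 12], [-6, 8]].
Row 1: (-9)·-4 + (12)·y = 0
Row 2: (-6)·-4 + (8)·y = 0
Solving gives y = -3.
Check: G·(-4, -3) = (24, 18) = -6·(-4, -3).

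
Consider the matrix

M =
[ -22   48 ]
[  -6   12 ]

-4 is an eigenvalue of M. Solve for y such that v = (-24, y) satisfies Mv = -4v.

We need (M + 4I)v = 0.
M + 4I = [[-18, 48], [-6, 16]].
Row 1: (-18)·-24 + (48)·y = 0
Row 2: (-6)·-24 + (16)·y = 0
Solving gives y = -9.
Check: M·(-24, -9) = (96, 36) = -4·(-24, -9).

-9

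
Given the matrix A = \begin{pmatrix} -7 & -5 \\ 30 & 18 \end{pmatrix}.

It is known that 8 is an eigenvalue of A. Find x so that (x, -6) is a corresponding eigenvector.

We need (A - 8I)v = 0.
A - 8I = [[-15, -5], [30, 10]].
Row 1: (-15)·x + (-5)·-6 = 0
Row 2: (30)·x + (10)·-6 = 0
Solving gives x = 2.
Check: A·(2, -6) = (16, -48) = 8·(2, -6).

2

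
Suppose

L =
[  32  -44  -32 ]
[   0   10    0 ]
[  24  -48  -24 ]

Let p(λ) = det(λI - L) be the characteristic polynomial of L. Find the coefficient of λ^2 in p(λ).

The coefficient of λ^2 of det(λI - L) is −trace(L).
trace(L) = (32) + (10) + (-24) = 18, so the coefficient is -18.

-18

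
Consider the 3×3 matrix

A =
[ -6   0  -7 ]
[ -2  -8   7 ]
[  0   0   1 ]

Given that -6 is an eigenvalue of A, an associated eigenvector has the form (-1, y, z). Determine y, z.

We need (A + 6I)v = 0.
A + 6I = [[0, 0, -7], [-2, -2, 7], [0, 0, 7]].
Row 1: (0)·-1 + (0)·y + (-7)·z = 0
Row 2: (-2)·-1 + (-2)·y + (7)·z = 0
Row 3: (0)·-1 + (0)·y + (7)·z = 0
Solving gives y = 1, z = 0.
Check: A·(-1, 1, 0) = (6, -6, 0) = -6·(-1, 1, 0).

1, 0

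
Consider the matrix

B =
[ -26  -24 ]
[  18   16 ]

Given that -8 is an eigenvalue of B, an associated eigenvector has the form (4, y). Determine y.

-3

We need (B + 8I)v = 0.
B + 8I = [[-18, -24], [18, 24]].
Row 1: (-18)·4 + (-24)·y = 0
Row 2: (18)·4 + (24)·y = 0
Solving gives y = -3.
Check: B·(4, -3) = (-32, 24) = -8·(4, -3).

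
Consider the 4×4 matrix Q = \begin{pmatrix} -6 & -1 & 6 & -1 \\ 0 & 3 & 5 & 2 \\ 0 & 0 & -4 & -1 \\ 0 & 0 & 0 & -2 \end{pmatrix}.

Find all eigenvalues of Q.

Q is upper triangular, so its eigenvalues are the diagonal entries.
Diagonal: -6, 3, -4, -2.

-6, -4, -2, 3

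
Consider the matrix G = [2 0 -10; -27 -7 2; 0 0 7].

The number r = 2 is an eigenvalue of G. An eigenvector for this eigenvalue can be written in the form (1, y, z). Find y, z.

-3, 0

We need (G - 2I)v = 0.
G - 2I = [[0, 0, -10], [-27, -9, 2], [0, 0, 5]].
Row 1: (0)·1 + (0)·y + (-10)·z = 0
Row 2: (-27)·1 + (-9)·y + (2)·z = 0
Row 3: (0)·1 + (0)·y + (5)·z = 0
Solving gives y = -3, z = 0.
Check: G·(1, -3, 0) = (2, -6, 0) = 2·(1, -3, 0).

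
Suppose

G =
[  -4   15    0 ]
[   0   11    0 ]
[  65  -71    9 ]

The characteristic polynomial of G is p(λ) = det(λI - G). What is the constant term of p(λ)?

p(λ) = λ^3 - 16λ^2 + 19λ + 396.
The constant term is 396.

396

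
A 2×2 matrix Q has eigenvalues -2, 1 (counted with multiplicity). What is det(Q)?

-2

det(Q) is the product of the eigenvalues: (-2) · (1) = -2.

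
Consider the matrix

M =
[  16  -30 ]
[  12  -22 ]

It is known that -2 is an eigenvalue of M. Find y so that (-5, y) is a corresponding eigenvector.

-3

We need (M + 2I)v = 0.
M + 2I = [[18, -30], [12, -20]].
Row 1: (18)·-5 + (-30)·y = 0
Row 2: (12)·-5 + (-20)·y = 0
Solving gives y = -3.
Check: M·(-5, -3) = (10, 6) = -2·(-5, -3).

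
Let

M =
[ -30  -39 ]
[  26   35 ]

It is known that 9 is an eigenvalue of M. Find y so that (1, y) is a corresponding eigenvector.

-1

We need (M - 9I)v = 0.
M - 9I = [[-39, -39], [26, 26]].
Row 1: (-39)·1 + (-39)·y = 0
Row 2: (26)·1 + (26)·y = 0
Solving gives y = -1.
Check: M·(1, -1) = (9, -9) = 9·(1, -1).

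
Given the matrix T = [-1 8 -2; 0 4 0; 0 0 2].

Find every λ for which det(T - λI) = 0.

-1, 2, 4

T is upper triangular, so its eigenvalues are the diagonal entries.
Diagonal: -1, 4, 2.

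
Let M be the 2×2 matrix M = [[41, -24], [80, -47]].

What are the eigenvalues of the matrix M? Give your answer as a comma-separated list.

det(M - μI) = (41 - μ)(-47 - μ) - (-24)·(80) = μ^2 + 6μ - 7.
This factors as (μ + 7)·(μ - 1) = 0.
Eigenvalues: -7, 1.

-7, 1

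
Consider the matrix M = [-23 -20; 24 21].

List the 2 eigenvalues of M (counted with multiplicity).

det(M - μI) = (-23 - μ)(21 - μ) - (-20)·(24) = μ^2 + 2μ - 3.
This factors as (μ + 3)·(μ - 1) = 0.
Eigenvalues: -3, 1.

-3, 1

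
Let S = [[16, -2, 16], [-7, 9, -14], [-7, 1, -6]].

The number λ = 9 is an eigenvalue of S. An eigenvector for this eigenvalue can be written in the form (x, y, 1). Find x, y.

-2, 1

We need (S - 9I)v = 0.
S - 9I = [[7, -2, 16], [-7, 0, -14], [-7, 1, -15]].
Row 1: (7)·x + (-2)·y + (16)·1 = 0
Row 2: (-7)·x + (0)·y + (-14)·1 = 0
Row 3: (-7)·x + (1)·y + (-15)·1 = 0
Solving gives x = -2, y = 1.
Check: S·(-2, 1, 1) = (-18, 9, 9) = 9·(-2, 1, 1).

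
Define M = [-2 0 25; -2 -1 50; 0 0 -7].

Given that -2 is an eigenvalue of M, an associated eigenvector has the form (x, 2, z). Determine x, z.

We need (M + 2I)v = 0.
M + 2I = [[0, 0, 25], [-2, 1, 50], [0, 0, -5]].
Row 1: (0)·x + (0)·2 + (25)·z = 0
Row 2: (-2)·x + (1)·2 + (50)·z = 0
Row 3: (0)·x + (0)·2 + (-5)·z = 0
Solving gives x = 1, z = 0.
Check: M·(1, 2, 0) = (-2, -4, 0) = -2·(1, 2, 0).

1, 0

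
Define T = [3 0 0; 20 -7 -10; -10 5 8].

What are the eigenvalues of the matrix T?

Set up det(λI - T) = 0.
Cofactor expansion gives p(λ) = λ^3 - 4λ^2 - 3λ + 18.
Rational-root test: λ = 3 gives p(3) = 0.
Factor out (λ - 3): p(λ) = (λ - 3)·(λ^2 - λ - 6).
The quadratic factors as (λ + 2)·(λ - 3).
Eigenvalues: -2, 3, 3.

-2, 3, 3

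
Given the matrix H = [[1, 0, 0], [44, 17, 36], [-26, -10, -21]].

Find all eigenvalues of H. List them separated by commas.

-3, -1, 1

Set up det(λI - H) = 0.
Cofactor expansion gives p(λ) = λ^3 + 3λ^2 - λ - 3.
Try λ = 1: p(1) = 0, so 1 is a root.
Factor out (λ - 1): p(λ) = (λ - 1)·(λ^2 + 4λ + 3).
The quadratic factors as (λ + 3)·(λ + 1).
Eigenvalues: -3, -1, 1.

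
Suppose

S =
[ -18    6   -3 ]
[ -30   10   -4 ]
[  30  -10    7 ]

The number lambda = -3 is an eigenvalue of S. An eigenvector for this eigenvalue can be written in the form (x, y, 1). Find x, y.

We need (S + 3I)v = 0.
S + 3I = [[-15, 6, -3], [-30, 13, -4], [30, -10, 10]].
Row 1: (-15)·x + (6)·y + (-3)·1 = 0
Row 2: (-30)·x + (13)·y + (-4)·1 = 0
Row 3: (30)·x + (-10)·y + (10)·1 = 0
Solving gives x = -1, y = -2.
Check: S·(-1, -2, 1) = (3, 6, -3) = -3·(-1, -2, 1).

-1, -2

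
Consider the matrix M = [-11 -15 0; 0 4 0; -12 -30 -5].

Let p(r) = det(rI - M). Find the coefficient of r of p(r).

p(r) = r^3 + 12r^2 - 9r - 220.
The coefficient of r is -9.

-9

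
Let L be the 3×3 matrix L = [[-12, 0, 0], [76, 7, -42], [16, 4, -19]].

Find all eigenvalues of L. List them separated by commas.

The characteristic polynomial is p(lambda) = det(lambda·I - L).
Cofactor expansion gives p(lambda) = lambda^3 + 24·lambda^2 + 179·lambda + 420.
Try lambda = -5: p(-5) = 0, so -5 is a root.
Factor out (lambda + 5): p(lambda) = (lambda + 5)·(lambda^2 + 19·lambda + 84).
The quadratic factors as (lambda + 12)·(lambda + 7).
Eigenvalues: -12, -7, -5.

-12, -7, -5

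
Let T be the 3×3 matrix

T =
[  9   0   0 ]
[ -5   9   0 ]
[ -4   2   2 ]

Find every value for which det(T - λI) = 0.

2, 9, 9

T is lower triangular, so its eigenvalues are the diagonal entries.
Diagonal: 9, 9, 2.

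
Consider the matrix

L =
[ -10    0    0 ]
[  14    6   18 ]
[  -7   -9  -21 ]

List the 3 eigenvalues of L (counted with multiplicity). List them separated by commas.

Set up det(μI - L) = 0.
Expanding the 3×3 determinant: p(μ) = μ^3 + 25μ^2 + 186μ + 360.
Since p(-3) = 0, μ = -3 is a root.
Factor out (μ + 3): p(μ) = (μ + 3)·(μ^2 + 22μ + 120).
The quadratic factors as (μ + 12)·(μ + 10).
Eigenvalues: -12, -10, -3.

-12, -10, -3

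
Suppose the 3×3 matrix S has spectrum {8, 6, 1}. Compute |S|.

48

det(S) is the product of the eigenvalues: (8) · (6) · (1) = 48.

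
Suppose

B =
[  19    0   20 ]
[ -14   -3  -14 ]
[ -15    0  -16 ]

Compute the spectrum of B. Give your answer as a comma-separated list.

-3, -1, 4

Compute the characteristic polynomial p(r) = det(rI - B).
Cofactor expansion gives p(r) = r^3 - 13r - 12.
Since p(-1) = 0, r = -1 is a root.
Factor out (r + 1): p(r) = (r + 1)·(r^2 - r - 12).
The quadratic factors as (r + 3)·(r - 4).
Eigenvalues: -3, -1, 4.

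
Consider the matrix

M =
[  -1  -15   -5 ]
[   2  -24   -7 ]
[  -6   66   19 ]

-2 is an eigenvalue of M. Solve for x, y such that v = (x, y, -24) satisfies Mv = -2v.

We need (M + 2I)v = 0.
M + 2I = [[1, -15, -5], [2, -22, -7], [-6, 66, 21]].
Row 1: (1)·x + (-15)·y + (-5)·-24 = 0
Row 2: (2)·x + (-22)·y + (-7)·-24 = 0
Row 3: (-6)·x + (66)·y + (21)·-24 = 0
Solving gives x = 15, y = 9.
Check: M·(15, 9, -24) = (-30, -18, 48) = -2·(15, 9, -24).

15, 9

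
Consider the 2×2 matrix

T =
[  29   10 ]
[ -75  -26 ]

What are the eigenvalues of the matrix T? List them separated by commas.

det(T - lambda·I) = (29 - lambda)(-26 - lambda) - (10)·(-75) = lambda^2 - 3·lambda - 4.
This factors as (lambda + 1)·(lambda - 4) = 0.
Eigenvalues: -1, 4.

-1, 4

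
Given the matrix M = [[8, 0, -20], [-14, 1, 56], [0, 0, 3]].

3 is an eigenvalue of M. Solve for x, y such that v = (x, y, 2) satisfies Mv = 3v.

8, 0

We need (M - 3I)v = 0.
M - 3I = [[5, 0, -20], [-14, -2, 56], [0, 0, 0]].
Row 1: (5)·x + (0)·y + (-20)·2 = 0
Row 2: (-14)·x + (-2)·y + (56)·2 = 0
Row 3: (0)·x + (0)·y + (0)·2 = 0
Solving gives x = 8, y = 0.
Check: M·(8, 0, 2) = (24, 0, 6) = 3·(8, 0, 2).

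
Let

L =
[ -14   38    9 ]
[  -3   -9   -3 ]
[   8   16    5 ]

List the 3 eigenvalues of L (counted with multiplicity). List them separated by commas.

Set up det(tI - L) = 0.
Expanding the 3×3 determinant: p(t) = t^3 + 18t^2 + 101t + 168.
Rational-root test: t = -3 gives p(-3) = 0.
Factor out (t + 3): p(t) = (t + 3)·(t^2 + 15t + 56).
The quadratic factors as (t + 8)·(t + 7).
Eigenvalues: -8, -7, -3.

-8, -7, -3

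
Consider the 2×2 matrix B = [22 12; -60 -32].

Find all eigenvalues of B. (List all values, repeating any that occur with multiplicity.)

-8, -2

det(B - λI) = (22 - λ)(-32 - λ) - (12)·(-60) = λ^2 + 10λ + 16.
This factors as (λ + 8)·(λ + 2) = 0.
Eigenvalues: -8, -2.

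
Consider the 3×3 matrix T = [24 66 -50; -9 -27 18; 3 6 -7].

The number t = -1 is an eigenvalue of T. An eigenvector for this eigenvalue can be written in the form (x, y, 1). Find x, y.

We need (T + 1I)v = 0.
T + 1I = [[25, 66, -50], [-9, -26, 18], [3, 6, -6]].
Row 1: (25)·x + (66)·y + (-50)·1 = 0
Row 2: (-9)·x + (-26)·y + (18)·1 = 0
Row 3: (3)·x + (6)·y + (-6)·1 = 0
Solving gives x = 2, y = 0.
Check: T·(2, 0, 1) = (-2, 0, -1) = -1·(2, 0, 1).

2, 0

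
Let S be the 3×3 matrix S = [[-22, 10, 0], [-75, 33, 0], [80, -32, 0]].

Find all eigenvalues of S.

0, 3, 8

Set up det(μI - S) = 0.
Expanding along the first row, p(μ) = μ^3 - 11μ^2 + 24μ.
Try μ = 0: p(0) = 0, so 0 is a root.
Dividing by μ leaves μ^2 - 11μ + 24.
The quadratic factors as (μ - 3)·(μ - 8).
Eigenvalues: 0, 3, 8.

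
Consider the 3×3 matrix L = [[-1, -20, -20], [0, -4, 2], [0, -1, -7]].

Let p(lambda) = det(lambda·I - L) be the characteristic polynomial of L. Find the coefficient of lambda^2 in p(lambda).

The coefficient of lambda^2 of det(lambda·I - L) is −trace(L).
trace(L) = (-1) + (-4) + (-7) = -12, so the coefficient is 12.

12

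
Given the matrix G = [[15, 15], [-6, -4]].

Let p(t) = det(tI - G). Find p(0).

p(0) = det(0·I − G) = det(−G) = (−1)^2·det(G).
det(G) = 30, so p(0) = 30.

30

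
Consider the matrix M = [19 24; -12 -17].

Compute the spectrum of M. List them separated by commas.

det(M - tI) = (19 - t)(-17 - t) - (24)·(-12) = t^2 - 2t - 35.
This factors as (t + 5)·(t - 7) = 0.
Eigenvalues: -5, 7.

-5, 7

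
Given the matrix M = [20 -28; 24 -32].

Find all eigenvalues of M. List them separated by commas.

-8, -4

det(M - sI) = (20 - s)(-32 - s) - (-28)·(24) = s^2 + 12s + 32.
This factors as (s + 8)·(s + 4) = 0.
Eigenvalues: -8, -4.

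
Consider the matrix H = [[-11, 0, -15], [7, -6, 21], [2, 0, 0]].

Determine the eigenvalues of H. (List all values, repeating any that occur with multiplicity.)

Compute the characteristic polynomial p(λ) = det(λI - H).
Cofactor expansion gives p(λ) = λ^3 + 17λ^2 + 96λ + 180.
Rational-root test: λ = -6 gives p(-6) = 0.
Factor out (λ + 6): p(λ) = (λ + 6)·(λ^2 + 11λ + 30).
The quadratic factors as (λ + 6)·(λ + 5).
Eigenvalues: -6, -6, -5.

-6, -6, -5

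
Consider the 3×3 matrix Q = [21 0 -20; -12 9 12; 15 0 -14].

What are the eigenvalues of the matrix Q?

Set up det(tI - Q) = 0.
Expanding along the first row, p(t) = t^3 - 16t^2 + 69t - 54.
Try t = 1: p(1) = 0, so 1 is a root.
Dividing by (t - 1) leaves t^2 - 15t + 54.
The quadratic factors as (t - 6)·(t - 9).
Eigenvalues: 1, 6, 9.

1, 6, 9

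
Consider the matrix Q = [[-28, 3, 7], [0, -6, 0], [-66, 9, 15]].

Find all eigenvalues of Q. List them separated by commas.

Set up det(λI - Q) = 0.
Expanding the 3×3 determinant: p(λ) = λ^3 + 19λ^2 + 120λ + 252.
Rational-root test: λ = -6 gives p(-6) = 0.
Dividing by (λ + 6) leaves λ^2 + 13λ + 42.
The quadratic factors as (λ + 7)·(λ + 6).
Eigenvalues: -7, -6, -6.

-7, -6, -6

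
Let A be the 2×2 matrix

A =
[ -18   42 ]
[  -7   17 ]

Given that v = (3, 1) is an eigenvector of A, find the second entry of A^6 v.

4096

First find the eigenvalue: Av = (-12, -4) = -4·(3, 1), so λ = -4.
Then A^6 v = λ^6·v = (-4)^6·(3, 1) = 4096·(3, 1) = (12288, 4096).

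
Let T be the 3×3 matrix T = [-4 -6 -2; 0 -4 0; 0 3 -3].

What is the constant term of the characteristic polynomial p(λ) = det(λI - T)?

p(0) = det(0·I − T) = det(−T) = (−1)^3·det(T).
det(T) = -48, so p(0) = 48.

48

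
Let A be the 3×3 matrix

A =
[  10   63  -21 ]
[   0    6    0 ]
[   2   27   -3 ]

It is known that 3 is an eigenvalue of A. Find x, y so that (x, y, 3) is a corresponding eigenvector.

9, 0

We need (A - 3I)v = 0.
A - 3I = [[7, 63, -21], [0, 3, 0], [2, 27, -6]].
Row 1: (7)·x + (63)·y + (-21)·3 = 0
Row 2: (0)·x + (3)·y + (0)·3 = 0
Row 3: (2)·x + (27)·y + (-6)·3 = 0
Solving gives x = 9, y = 0.
Check: A·(9, 0, 3) = (27, 0, 9) = 3·(9, 0, 3).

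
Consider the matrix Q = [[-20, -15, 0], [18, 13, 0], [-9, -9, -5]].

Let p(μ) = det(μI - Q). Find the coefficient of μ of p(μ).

45

p(μ) = μ^3 + 12μ^2 + 45μ + 50.
The coefficient of μ is 45.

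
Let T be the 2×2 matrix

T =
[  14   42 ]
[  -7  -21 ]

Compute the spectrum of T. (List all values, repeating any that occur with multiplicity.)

-7, 0

det(T - μI) = (14 - μ)(-21 - μ) - (42)·(-7) = μ^2 + 7μ.
This factors as (μ + 7)·μ = 0.
Eigenvalues: -7, 0.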